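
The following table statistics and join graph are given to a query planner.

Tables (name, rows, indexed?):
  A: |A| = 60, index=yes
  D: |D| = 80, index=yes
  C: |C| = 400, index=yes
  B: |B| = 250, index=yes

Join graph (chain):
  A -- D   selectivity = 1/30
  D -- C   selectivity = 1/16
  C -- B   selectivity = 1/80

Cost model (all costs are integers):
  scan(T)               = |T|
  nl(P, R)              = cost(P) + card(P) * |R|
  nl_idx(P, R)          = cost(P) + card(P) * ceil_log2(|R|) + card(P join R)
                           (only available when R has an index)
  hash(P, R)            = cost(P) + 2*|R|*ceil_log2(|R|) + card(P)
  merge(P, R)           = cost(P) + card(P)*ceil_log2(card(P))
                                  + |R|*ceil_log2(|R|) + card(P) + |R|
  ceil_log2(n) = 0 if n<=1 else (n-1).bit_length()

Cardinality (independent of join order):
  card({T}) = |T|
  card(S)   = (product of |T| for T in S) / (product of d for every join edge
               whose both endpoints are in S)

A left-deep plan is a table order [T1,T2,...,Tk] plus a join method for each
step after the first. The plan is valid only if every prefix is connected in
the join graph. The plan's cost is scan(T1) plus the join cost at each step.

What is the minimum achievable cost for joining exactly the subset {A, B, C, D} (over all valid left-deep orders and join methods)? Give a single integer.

Selinger DP over subsets of {A,B,C,D}:
  {A}: scan cost=60, card=60
  {D}: scan cost=80, card=80
  {C}: scan cost=400, card=400
  {B}: scan cost=250, card=250
  {AD}: card=160; try (D,nl_idx)→640, (A,nl_idx)→720, (A,hash)→880, (D,merge)→1120, (A,merge)→1140, (D,hash)→1240 …(+2); best=640 via (D,nl_idx)
  {CD}: card=2000; try (D,hash)→1920, (C,nl_idx)→2800, (C,merge)→4720, (D,merge)→5040, (D,nl_idx)→5200, (C,hash)→7360 …(+2); best=1920 via (D,hash)
  {BC}: card=1250; try (C,nl_idx)→3750, (B,hash)→4800, (B,nl_idx)→4850, (C,merge)→6500, (B,merge)→6650, (C,hash)→7700 …(+2); best=3750 via (C,nl_idx)
  {ACD}: card=4000; try (A,hash)→4640, (C,merge)→6080, (C,nl_idx)→6080, (C,hash)→8000, (A,nl_idx)→17920, (A,merge)→26340 …(+2); best=4640 via (A,hash)
  {BCD}: card=6250; try (D,hash)→6120, (B,hash)→7920, (D,nl_idx)→18750, (D,merge)→19390, (B,nl_idx)→24170, (B,merge)→28170 …(+2); best=6120 via (D,hash)
  {ABCD}: card=12500; try (B,hash)→12640, (A,hash)→13090, (B,nl_idx)→49140, (A,nl_idx)→56120, (B,merge)→58890, (A,merge)→94040 …(+2); best=12640 via (B,hash)

12640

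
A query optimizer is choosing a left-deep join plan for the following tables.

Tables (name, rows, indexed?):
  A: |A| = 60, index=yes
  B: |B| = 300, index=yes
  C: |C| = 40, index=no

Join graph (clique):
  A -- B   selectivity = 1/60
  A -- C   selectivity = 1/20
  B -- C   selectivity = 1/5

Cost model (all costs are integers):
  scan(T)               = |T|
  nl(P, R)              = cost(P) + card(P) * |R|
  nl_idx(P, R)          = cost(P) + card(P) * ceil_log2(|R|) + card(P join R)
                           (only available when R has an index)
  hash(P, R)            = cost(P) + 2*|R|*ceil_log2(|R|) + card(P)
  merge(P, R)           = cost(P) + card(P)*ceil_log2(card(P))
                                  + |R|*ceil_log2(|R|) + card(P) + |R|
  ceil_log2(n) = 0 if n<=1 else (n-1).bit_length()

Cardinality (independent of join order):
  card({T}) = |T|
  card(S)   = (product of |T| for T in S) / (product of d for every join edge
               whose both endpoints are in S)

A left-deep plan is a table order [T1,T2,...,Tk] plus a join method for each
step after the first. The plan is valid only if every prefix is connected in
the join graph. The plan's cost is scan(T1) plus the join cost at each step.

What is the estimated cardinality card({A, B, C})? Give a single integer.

Tables in S: A(60), B(300), C(40)
Edges inside S: A-B(d=60), A-C(d=20), B-C(d=5)
numerator = 60 * 300 * 40 = 720000
denominator = 60 * 20 * 5 = 6000
card(S) = 720000 / 6000 = 120

120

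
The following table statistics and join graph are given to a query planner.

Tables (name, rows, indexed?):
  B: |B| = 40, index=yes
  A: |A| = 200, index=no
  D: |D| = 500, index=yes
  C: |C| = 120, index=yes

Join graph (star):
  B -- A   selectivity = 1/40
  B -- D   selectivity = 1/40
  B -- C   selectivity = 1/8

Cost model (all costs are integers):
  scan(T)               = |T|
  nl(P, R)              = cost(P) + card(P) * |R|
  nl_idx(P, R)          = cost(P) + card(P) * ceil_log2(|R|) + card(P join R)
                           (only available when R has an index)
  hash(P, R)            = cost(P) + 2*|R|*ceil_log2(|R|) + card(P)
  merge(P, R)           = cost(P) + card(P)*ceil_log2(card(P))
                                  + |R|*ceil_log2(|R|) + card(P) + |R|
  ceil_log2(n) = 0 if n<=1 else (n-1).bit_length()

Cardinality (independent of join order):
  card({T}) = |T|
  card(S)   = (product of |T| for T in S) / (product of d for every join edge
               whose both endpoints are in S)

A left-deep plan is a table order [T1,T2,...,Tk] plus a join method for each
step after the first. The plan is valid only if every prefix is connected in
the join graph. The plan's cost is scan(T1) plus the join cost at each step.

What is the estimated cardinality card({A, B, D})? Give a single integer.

2500

Tables in S: A(200), B(40), D(500)
Edges inside S: B-A(d=40), B-D(d=40)
numerator = 200 * 40 * 500 = 4000000
denominator = 40 * 40 = 1600
card(S) = 4000000 / 1600 = 2500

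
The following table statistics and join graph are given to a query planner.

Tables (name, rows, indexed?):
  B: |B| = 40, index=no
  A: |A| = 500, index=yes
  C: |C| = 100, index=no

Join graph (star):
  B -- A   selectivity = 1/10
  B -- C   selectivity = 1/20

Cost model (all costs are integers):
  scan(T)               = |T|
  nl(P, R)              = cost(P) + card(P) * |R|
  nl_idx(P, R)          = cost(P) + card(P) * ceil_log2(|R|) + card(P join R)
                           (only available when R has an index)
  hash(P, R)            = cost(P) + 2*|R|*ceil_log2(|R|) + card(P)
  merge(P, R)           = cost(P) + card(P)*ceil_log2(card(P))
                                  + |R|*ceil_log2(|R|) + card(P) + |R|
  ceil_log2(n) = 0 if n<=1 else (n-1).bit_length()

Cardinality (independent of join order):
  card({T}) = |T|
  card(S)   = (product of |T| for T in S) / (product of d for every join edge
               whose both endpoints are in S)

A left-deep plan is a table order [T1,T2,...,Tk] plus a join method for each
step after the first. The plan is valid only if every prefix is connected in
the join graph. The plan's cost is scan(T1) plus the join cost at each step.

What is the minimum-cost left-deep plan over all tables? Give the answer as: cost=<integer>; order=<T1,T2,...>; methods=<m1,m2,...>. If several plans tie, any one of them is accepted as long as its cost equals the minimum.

cost=4880; order=A,B,C; methods=hash,hash

Selinger DP (subsets sized 1..n):
  {B}: scan cost=40, card=40
  {A}: scan cost=500, card=500
  {C}: scan cost=100, card=100
  {AB}: card=2000; try (B,hash)→1480, (A,nl_idx)→2400, (A,merge)→5320, (B,merge)→5780, (A,hash)→9080, (A,nl)→20040 …(+1); best=1480 via (B,hash)
  {BC}: card=200; try (B,hash)→680, (C,merge)→1120, (B,merge)→1180, (C,hash)→1480, (C,nl)→4040, (B,nl)→4100; best=680 via (B,hash)
  {ABC}: card=10000; try (C,hash)→4880, (A,merge)→7480, (A,hash)→9880, (A,nl_idx)→12480, (C,merge)→26280, (A,nl)→100680 …(+1); best=4880 via (C,hash)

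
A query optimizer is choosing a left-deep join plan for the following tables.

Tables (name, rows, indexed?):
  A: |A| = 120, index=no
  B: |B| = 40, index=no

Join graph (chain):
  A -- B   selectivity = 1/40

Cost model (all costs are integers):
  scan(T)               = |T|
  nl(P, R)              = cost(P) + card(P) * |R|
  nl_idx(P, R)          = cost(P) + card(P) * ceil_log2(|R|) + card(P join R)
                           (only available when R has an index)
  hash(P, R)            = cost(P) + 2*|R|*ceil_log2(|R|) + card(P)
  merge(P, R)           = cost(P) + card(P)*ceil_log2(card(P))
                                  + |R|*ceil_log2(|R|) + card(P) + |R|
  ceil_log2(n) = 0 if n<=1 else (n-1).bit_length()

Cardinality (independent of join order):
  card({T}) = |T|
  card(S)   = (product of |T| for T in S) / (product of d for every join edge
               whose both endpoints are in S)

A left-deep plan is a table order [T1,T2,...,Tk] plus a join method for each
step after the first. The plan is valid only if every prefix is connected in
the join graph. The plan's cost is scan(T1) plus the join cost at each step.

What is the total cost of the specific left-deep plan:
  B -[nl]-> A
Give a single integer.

4840

step 1: scan B: cost=40, card=40
step 2: join A via nl
    card(P join A) = 40*120/(40) = 120
    cost = 40 + 40*120 = 4840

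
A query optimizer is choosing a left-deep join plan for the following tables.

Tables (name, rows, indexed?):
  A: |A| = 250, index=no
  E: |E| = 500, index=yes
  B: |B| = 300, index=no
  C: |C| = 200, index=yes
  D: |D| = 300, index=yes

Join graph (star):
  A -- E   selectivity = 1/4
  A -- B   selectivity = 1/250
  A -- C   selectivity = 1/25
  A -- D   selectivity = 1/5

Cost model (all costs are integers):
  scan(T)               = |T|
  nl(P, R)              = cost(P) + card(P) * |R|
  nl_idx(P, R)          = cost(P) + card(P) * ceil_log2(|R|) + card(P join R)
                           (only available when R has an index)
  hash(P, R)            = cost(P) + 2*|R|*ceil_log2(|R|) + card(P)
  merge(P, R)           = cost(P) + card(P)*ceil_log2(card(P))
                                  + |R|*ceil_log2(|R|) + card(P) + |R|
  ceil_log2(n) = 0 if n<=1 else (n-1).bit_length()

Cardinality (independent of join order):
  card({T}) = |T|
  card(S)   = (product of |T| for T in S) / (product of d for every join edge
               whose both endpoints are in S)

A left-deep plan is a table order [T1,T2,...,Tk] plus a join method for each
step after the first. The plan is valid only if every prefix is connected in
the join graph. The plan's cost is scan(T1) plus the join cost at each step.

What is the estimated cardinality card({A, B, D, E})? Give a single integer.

Tables in S: A(250), B(300), D(300), E(500)
Edges inside S: A-E(d=4), A-B(d=250), A-D(d=5)
numerator = 250 * 300 * 300 * 500 = 11250000000
denominator = 4 * 250 * 5 = 5000
card(S) = 11250000000 / 5000 = 2250000

2250000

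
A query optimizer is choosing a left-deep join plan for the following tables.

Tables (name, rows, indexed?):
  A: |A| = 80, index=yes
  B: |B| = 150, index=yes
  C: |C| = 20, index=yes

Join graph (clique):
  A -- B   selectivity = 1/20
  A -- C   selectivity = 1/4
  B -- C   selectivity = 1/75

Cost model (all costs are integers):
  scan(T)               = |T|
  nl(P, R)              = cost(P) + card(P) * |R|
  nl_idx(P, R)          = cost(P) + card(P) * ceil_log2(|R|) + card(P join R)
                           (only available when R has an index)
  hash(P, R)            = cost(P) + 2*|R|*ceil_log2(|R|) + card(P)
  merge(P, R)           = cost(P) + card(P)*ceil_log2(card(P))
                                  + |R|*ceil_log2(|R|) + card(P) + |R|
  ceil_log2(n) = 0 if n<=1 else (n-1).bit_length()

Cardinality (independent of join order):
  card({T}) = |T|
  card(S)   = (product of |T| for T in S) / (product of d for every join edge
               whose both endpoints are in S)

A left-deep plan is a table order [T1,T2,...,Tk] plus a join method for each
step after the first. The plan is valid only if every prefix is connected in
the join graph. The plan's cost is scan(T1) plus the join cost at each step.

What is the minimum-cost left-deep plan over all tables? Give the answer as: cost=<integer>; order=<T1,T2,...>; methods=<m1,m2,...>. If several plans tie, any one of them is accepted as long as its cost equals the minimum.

cost=540; order=C,B,A; methods=nl_idx,nl_idx

Selinger DP (subsets sized 1..n):
  {A}: scan cost=80, card=80
  {B}: scan cost=150, card=150
  {C}: scan cost=20, card=20
  {AB}: card=600; try (B,nl_idx)→1320, (A,hash)→1420, (A,nl_idx)→1800, (B,merge)→2070, (A,merge)→2140, (B,hash)→2560 …(+2); best=1320 via (B,nl_idx)
  {AC}: card=400; try (C,hash)→360, (A,nl_idx)→560, (A,merge)→780, (C,merge)→840, (C,nl_idx)→880, (A,hash)→1160 …(+2); best=360 via (C,hash)
  {BC}: card=40; try (B,nl_idx)→220, (C,hash)→500, (C,nl_idx)→940, (B,merge)→1490, (C,merge)→1620, (B,hash)→2440 …(+2); best=220 via (B,nl_idx)
  {ABC}: card=40; try (A,nl_idx)→540, (A,merge)→1140, (A,hash)→1380, (C,hash)→2120, (B,hash)→3160, (A,nl)→3420 …(+6); best=540 via (A,nl_idx)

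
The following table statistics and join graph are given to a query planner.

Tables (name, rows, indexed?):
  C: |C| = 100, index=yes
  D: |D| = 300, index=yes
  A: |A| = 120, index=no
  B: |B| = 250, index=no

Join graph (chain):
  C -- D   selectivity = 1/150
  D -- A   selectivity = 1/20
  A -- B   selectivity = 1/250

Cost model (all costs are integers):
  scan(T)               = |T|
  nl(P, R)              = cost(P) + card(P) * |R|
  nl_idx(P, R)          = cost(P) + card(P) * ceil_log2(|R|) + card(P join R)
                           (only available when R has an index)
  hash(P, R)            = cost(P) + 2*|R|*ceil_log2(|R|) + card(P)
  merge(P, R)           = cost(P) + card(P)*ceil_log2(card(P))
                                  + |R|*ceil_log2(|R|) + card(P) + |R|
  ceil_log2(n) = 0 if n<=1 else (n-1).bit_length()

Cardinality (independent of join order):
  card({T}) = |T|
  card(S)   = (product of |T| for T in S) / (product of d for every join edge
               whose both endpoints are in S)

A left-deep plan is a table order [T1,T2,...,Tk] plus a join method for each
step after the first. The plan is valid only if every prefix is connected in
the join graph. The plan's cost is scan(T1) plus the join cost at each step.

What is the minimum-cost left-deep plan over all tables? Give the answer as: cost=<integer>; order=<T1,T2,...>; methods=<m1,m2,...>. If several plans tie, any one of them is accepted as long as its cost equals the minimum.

cost=8260; order=B,A,D,C; methods=hash,nl_idx,hash

Selinger DP (subsets sized 1..n):
  {C}: scan cost=100, card=100
  {D}: scan cost=300, card=300
  {A}: scan cost=120, card=120
  {B}: scan cost=250, card=250
  {CD}: card=200; try (D,nl_idx)→1200, (C,hash)→2000, (C,nl_idx)→2600, (D,merge)→3900, (C,merge)→4100, (D,hash)→5600 …(+2); best=1200 via (D,nl_idx)
  {AD}: card=1800; try (A,hash)→2280, (D,nl_idx)→3000, (D,merge)→4080, (A,merge)→4260, (D,hash)→5640, (D,nl)→36120 …(+1); best=2280 via (A,hash)
  {AB}: card=120; try (A,hash)→2180, (B,merge)→3330, (A,merge)→3460, (B,hash)→4240, (B,nl)→30120, (A,nl)→30250; best=2180 via (A,hash)
  {ACD}: card=1200; try (A,hash)→3080, (A,merge)→3960, (C,hash)→5480, (C,nl_idx)→16080, (C,merge)→24680, (A,nl)→25200 …(+1); best=3080 via (A,hash)
  {ABD}: card=1800; try (D,nl_idx)→5060, (D,merge)→6140, (D,hash)→7700, (B,hash)→8080, (B,merge)→26130, (D,nl)→38180 …(+1); best=5060 via (D,nl_idx)
  {ABCD}: card=1200; try (C,hash)→8260, (B,hash)→8280, (C,nl_idx)→18860, (B,merge)→19730, (C,merge)→27460, (C,nl)→185060 …(+1); best=8260 via (C,hash)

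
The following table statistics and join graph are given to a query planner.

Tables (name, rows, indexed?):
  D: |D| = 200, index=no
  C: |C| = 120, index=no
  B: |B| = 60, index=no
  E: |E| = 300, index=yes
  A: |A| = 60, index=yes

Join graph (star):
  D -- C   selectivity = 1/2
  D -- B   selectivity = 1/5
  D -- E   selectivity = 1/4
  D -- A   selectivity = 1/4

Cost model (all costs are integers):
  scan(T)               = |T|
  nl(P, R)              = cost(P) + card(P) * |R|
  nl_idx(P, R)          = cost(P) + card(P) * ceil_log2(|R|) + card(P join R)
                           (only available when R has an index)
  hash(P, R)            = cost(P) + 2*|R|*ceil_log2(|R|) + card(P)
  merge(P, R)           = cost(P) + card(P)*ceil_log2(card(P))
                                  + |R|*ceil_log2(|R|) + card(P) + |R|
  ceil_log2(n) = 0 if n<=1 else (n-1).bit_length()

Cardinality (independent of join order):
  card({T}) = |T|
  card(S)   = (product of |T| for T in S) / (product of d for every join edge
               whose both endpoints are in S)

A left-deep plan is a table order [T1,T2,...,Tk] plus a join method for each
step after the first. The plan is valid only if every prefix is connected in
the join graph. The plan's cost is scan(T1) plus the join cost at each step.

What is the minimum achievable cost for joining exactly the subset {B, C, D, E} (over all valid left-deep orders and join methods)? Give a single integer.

Selinger DP over subsets of {B,C,D,E}:
  {D}: scan cost=200, card=200
  {C}: scan cost=120, card=120
  {B}: scan cost=60, card=60
  {E}: scan cost=300, card=300
  {CD}: card=12000; try (C,hash)→2080, (D,merge)→2880, (C,merge)→2960, (D,hash)→3440, (D,nl)→24120, (C,nl)→24200; best=2080 via (C,hash)
  {BD}: card=2400; try (B,hash)→1120, (D,merge)→2280, (B,merge)→2420, (D,hash)→3320, (D,nl)→12060, (B,nl)→12200; best=1120 via (B,hash)
  {DE}: card=15000; try (D,hash)→3800, (E,merge)→5000, (D,merge)→5100, (E,hash)→5800, (E,nl_idx)→17000, (E,nl)→60200 …(+1); best=3800 via (D,hash)
  {BCD}: card=144000; try (C,hash)→5200, (B,hash)→14800, (C,merge)→33280, (B,merge)→182500, (C,nl)→289120, (B,nl)→722080; best=5200 via (C,hash)
  {CDE}: card=900000; try (E,hash)→19480, (C,hash)→20480, (E,merge)→185080, (C,merge)→229760, (E,nl_idx)→1010080, (C,nl)→1803800 …(+1); best=19480 via (E,hash)
  {BDE}: card=180000; try (E,hash)→8920, (B,hash)→19520, (E,merge)→35320, (E,nl_idx)→202720, (B,merge)→229220, (E,nl)→721120 …(+1); best=8920 via (E,hash)
  {BCDE}: card=10800000; try (E,hash)→154600, (C,hash)→190600, (B,hash)→920200, (E,merge)→2744200, (C,merge)→3429880, (E,nl_idx)→12101200 …(+4); best=154600 via (E,hash)

154600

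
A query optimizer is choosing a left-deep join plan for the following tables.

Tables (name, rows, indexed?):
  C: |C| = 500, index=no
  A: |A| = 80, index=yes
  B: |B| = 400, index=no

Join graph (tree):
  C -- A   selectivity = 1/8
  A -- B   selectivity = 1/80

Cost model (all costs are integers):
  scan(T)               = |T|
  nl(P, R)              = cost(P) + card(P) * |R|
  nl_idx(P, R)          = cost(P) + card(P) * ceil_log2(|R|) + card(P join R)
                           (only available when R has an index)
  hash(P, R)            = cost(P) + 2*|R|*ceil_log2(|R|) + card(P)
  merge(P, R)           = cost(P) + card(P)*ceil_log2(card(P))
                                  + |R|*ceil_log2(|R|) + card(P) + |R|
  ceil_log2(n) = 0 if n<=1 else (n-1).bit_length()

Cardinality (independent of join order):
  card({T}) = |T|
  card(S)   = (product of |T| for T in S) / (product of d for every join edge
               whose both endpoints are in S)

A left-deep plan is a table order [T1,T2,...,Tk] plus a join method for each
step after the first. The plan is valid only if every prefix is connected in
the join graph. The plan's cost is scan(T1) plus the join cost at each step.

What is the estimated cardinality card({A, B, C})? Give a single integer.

25000

Tables in S: A(80), B(400), C(500)
Edges inside S: C-A(d=8), A-B(d=80)
numerator = 80 * 400 * 500 = 16000000
denominator = 8 * 80 = 640
card(S) = 16000000 / 640 = 25000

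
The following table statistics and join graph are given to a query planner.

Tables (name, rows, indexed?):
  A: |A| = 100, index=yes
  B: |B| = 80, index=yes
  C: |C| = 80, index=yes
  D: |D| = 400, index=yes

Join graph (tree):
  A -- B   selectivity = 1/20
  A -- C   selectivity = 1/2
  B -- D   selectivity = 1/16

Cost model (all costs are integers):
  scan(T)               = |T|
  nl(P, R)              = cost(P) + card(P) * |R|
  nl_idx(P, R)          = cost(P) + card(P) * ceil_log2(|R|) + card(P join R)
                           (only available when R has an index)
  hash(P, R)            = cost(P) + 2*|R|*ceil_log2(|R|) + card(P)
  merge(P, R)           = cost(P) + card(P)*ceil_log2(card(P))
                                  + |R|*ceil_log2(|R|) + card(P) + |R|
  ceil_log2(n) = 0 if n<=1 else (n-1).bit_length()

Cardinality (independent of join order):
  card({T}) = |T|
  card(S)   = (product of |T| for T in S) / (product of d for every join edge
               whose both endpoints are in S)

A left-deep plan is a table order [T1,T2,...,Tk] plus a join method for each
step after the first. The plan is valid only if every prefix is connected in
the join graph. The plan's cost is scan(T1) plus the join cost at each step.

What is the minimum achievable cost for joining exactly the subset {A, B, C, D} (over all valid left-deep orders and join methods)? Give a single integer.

Selinger DP over subsets of {A,B,C,D}:
  {A}: scan cost=100, card=100
  {B}: scan cost=80, card=80
  {C}: scan cost=80, card=80
  {D}: scan cost=400, card=400
  {AB}: card=400; try (A,nl_idx)→1040, (B,nl_idx)→1200, (B,hash)→1320, (A,merge)→1520, (B,merge)→1540, (A,hash)→1560 …(+2); best=1040 via (A,nl_idx)
  {AC}: card=4000; try (C,hash)→1320, (A,merge)→1520, (C,merge)→1540, (A,hash)→1560, (A,nl_idx)→4640, (C,nl_idx)→4800 …(+2); best=1320 via (C,hash)
  {BD}: card=2000; try (B,hash)→1920, (D,nl_idx)→2800, (D,merge)→4720, (B,merge)→5040, (B,nl_idx)→5200, (D,hash)→7360 …(+2); best=1920 via (B,hash)
  {ABC}: card=16000; try (C,hash)→2560, (C,merge)→5680, (B,hash)→6440, (C,nl_idx)→19840, (C,nl)→33040, (B,nl_idx)→45320 …(+2); best=2560 via (C,hash)
  {ABD}: card=10000; try (A,hash)→5320, (D,hash)→8640, (D,merge)→9040, (D,nl_idx)→14640, (A,nl_idx)→25920, (A,merge)→26720 …(+2); best=5320 via (A,hash)
  {ABCD}: card=400000; try (C,hash)→16440, (D,hash)→25760, (C,merge)→155960, (D,merge)→246560, (C,nl_idx)→475320, (D,nl_idx)→546560 …(+2); best=16440 via (C,hash)

16440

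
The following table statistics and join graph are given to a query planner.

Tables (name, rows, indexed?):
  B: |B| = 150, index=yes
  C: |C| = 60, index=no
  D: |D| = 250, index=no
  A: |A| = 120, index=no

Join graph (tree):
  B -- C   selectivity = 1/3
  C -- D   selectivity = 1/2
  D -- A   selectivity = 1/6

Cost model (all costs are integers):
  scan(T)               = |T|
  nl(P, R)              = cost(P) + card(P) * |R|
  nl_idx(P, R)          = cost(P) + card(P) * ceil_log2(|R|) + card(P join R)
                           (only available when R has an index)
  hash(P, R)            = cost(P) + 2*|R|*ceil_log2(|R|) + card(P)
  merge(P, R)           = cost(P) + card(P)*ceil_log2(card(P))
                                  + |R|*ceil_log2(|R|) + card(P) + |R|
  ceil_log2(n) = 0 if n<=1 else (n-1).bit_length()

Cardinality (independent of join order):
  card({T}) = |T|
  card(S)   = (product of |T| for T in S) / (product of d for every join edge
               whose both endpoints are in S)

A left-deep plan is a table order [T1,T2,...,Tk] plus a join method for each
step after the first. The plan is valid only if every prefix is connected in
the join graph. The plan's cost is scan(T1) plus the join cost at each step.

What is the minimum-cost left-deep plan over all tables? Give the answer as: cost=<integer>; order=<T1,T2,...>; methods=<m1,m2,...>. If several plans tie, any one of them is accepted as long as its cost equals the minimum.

cost=160300; order=D,A,C,B; methods=hash,hash,hash

Selinger DP (subsets sized 1..n):
  {B}: scan cost=150, card=150
  {C}: scan cost=60, card=60
  {D}: scan cost=250, card=250
  {A}: scan cost=120, card=120
  {BC}: card=3000; try (C,hash)→1020, (B,merge)→1830, (C,merge)→1920, (B,hash)→2520, (B,nl_idx)→3540, (B,nl)→9060 …(+1); best=1020 via (C,hash)
  {CD}: card=7500; try (C,hash)→1220, (D,merge)→2730, (C,merge)→2920, (D,hash)→4120, (D,nl)→15060, (C,nl)→15250; best=1220 via (C,hash)
  {AD}: card=5000; try (A,hash)→2180, (D,merge)→3330, (A,merge)→3460, (D,hash)→4240, (D,nl)→30120, (A,nl)→30250; best=2180 via (A,hash)
  {BCD}: card=375000; try (D,hash)→8020, (B,hash)→11120, (D,merge)→42270, (B,merge)→107570, (B,nl_idx)→436220, (D,nl)→751020 …(+1); best=8020 via (D,hash)
  {ACD}: card=150000; try (C,hash)→7900, (A,hash)→10400, (C,merge)→72600, (A,merge)→107180, (C,nl)→302180, (A,nl)→901220; best=7900 via (C,hash)
  {ABCD}: card=7500000; try (B,hash)→160300, (A,hash)→384700, (B,merge)→2859250, (A,merge)→7508980, (B,nl_idx)→8707900, (B,nl)→22507900 …(+1); best=160300 via (B,hash)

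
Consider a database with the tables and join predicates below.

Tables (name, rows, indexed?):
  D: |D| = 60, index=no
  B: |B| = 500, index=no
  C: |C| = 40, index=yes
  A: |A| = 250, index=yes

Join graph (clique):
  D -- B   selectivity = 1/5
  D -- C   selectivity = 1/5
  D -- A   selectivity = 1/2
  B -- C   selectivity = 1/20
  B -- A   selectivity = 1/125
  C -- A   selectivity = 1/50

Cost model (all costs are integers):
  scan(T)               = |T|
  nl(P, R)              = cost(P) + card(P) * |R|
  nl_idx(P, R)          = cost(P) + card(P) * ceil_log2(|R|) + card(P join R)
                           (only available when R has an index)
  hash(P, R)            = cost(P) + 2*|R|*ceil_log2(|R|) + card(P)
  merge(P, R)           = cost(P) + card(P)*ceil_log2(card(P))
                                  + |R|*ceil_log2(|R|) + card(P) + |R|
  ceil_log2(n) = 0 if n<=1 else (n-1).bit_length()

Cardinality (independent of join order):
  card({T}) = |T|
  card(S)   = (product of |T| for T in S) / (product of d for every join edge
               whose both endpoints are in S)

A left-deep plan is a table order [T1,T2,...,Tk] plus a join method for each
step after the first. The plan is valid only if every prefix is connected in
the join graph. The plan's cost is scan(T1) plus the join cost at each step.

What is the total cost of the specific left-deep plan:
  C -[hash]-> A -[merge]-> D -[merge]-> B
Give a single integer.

step 1: scan C: cost=40, card=40
step 2: join A via hash
    card(P join A) = 40*250/(50) = 200
    cost = 40 + 2*250*8 + 40 = 4080
step 3: join D via merge
    card(P join D) = 200*60/(5*2) = 1200
    cost = 4080 + 200*8 + 60*6 + 200 + 60 = 6300
step 4: join B via merge
    card(P join B) = 1200*500/(5*20*125) = 48
    cost = 6300 + 1200*11 + 500*9 + 1200 + 500 = 25700

25700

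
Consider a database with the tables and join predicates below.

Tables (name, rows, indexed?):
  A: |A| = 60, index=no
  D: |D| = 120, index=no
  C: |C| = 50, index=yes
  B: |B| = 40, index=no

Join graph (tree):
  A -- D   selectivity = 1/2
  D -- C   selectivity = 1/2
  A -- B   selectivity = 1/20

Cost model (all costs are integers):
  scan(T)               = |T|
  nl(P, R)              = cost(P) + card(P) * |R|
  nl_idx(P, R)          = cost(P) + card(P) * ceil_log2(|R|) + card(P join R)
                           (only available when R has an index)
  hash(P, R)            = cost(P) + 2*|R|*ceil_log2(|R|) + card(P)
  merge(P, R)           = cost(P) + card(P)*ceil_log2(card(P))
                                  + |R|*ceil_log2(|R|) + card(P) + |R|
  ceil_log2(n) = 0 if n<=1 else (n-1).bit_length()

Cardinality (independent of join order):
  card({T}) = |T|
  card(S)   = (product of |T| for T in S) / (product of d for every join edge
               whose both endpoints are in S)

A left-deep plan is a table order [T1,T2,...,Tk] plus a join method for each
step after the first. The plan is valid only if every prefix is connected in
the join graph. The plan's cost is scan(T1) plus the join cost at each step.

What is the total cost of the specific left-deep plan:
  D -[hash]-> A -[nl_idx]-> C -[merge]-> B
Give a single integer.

1732840

step 1: scan D: cost=120, card=120
step 2: join A via hash
    card(P join A) = 120*60/(2) = 3600
    cost = 120 + 2*60*6 + 120 = 960
step 3: join C via nl_idx
    card(P join C) = 3600*50/(2) = 90000
    cost = 960 + 3600*6 + 90000 = 112560
step 4: join B via merge
    card(P join B) = 90000*40/(20) = 180000
    cost = 112560 + 90000*17 + 40*6 + 90000 + 40 = 1732840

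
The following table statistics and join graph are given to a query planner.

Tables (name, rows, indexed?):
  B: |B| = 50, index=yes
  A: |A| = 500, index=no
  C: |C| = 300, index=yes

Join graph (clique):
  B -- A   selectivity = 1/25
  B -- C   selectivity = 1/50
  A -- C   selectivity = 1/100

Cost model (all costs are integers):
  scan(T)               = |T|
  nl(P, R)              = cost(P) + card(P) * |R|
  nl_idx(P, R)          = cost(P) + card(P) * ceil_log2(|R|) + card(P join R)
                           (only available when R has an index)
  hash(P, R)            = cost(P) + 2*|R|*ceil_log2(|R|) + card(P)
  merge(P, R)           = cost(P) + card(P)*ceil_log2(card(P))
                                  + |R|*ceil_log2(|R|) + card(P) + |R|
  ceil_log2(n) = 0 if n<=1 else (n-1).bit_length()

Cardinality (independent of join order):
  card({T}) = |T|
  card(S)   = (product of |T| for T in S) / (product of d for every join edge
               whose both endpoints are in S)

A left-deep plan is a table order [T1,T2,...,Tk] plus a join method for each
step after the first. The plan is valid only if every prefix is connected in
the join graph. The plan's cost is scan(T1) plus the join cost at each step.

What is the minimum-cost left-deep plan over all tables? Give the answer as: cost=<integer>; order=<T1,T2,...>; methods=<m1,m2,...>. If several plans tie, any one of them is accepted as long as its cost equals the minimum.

cost=8000; order=A,B,C; methods=hash,hash

Selinger DP (subsets sized 1..n):
  {B}: scan cost=50, card=50
  {A}: scan cost=500, card=500
  {C}: scan cost=300, card=300
  {AB}: card=1000; try (B,hash)→1600, (B,nl_idx)→4500, (A,merge)→5400, (B,merge)→5850, (A,hash)→9100, (A,nl)→25050 …(+1); best=1600 via (B,hash)
  {BC}: card=300; try (C,nl_idx)→800, (B,hash)→1200, (B,nl_idx)→2400, (C,merge)→3400, (B,merge)→3650, (C,hash)→5500 …(+2); best=800 via (C,nl_idx)
  {AC}: card=1500; try (C,hash)→6400, (C,nl_idx)→6500, (A,merge)→8300, (C,merge)→8500, (A,hash)→9600, (A,nl)→150300 …(+1); best=6400 via (C,hash)
  {ABC}: card=60; try (C,hash)→8000, (B,hash)→8500, (A,merge)→8800, (A,hash)→10100, (C,nl_idx)→10660, (B,nl_idx)→15460 …(+5); best=8000 via (C,hash)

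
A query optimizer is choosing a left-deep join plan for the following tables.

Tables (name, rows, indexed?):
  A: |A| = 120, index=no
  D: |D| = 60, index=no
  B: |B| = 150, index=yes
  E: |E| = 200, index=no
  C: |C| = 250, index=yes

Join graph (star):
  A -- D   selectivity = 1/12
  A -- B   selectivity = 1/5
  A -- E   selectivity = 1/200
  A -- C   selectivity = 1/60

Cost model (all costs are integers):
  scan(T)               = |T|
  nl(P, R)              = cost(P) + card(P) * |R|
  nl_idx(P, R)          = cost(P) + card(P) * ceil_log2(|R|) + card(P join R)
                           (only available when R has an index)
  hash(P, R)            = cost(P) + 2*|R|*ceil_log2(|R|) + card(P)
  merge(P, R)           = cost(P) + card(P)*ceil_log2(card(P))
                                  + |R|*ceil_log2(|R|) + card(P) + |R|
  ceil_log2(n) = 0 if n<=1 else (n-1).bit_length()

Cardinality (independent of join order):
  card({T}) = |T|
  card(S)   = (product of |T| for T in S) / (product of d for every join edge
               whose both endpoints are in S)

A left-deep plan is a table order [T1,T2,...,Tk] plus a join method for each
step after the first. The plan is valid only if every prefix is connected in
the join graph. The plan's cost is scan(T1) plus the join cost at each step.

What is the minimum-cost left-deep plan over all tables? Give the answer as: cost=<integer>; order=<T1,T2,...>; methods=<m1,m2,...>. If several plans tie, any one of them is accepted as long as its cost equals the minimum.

cost=9660; order=E,A,C,D,B; methods=hash,nl_idx,hash,hash

Selinger DP (subsets sized 1..n):
  {A}: scan cost=120, card=120
  {D}: scan cost=60, card=60
  {B}: scan cost=150, card=150
  {E}: scan cost=200, card=200
  {C}: scan cost=250, card=250
  {AD}: card=600; try (D,hash)→960, (A,merge)→1440, (D,merge)→1500, (A,hash)→1800, (A,nl)→7260, (D,nl)→7320; best=960 via (D,hash)
  {AB}: card=3600; try (A,hash)→1980, (B,merge)→2430, (A,merge)→2460, (B,hash)→2640, (B,nl_idx)→4680, (B,nl)→18120 …(+1); best=1980 via (A,hash)
  {AE}: card=120; try (A,hash)→2080, (E,merge)→2880, (A,merge)→2960, (E,hash)→3440, (E,nl)→24120, (A,nl)→24200; best=2080 via (A,hash)
  {AC}: card=500; try (C,nl_idx)→1580, (A,hash)→2180, (C,merge)→3330, (A,merge)→3460, (C,hash)→4240, (C,nl)→30120 …(+1); best=1580 via (C,nl_idx)
  {ABD}: card=18000; try (B,hash)→3960, (D,hash)→6300, (B,merge)→8910, (B,nl_idx)→23760, (D,merge)→49200, (B,nl)→90960 …(+1); best=3960 via (B,hash)
  {ADE}: card=600; try (D,hash)→2920, (D,merge)→3460, (E,hash)→4760, (D,nl)→9280, (E,merge)→9360, (E,nl)→120960; best=2920 via (D,hash)
  {ACD}: card=2500; try (D,hash)→2800, (C,hash)→5560, (D,merge)→7000, (C,nl_idx)→8260, (C,merge)→9810, (D,nl)→31580 …(+1); best=2800 via (D,hash)
  {ABE}: card=3600; try (B,merge)→4390, (B,hash)→4600, (B,nl_idx)→6640, (E,hash)→8780, (B,nl)→20080, (E,merge)→50580 …(+1); best=4390 via (B,merge)
  {ABC}: card=15000; try (B,hash)→4480, (B,merge)→7930, (C,hash)→9580, (B,nl_idx)→20580, (C,nl_idx)→45780, (C,merge)→51030 …(+2); best=4480 via (B,hash)
  {ACE}: card=500; try (C,nl_idx)→3540, (E,hash)→5280, (C,merge)→5290, (C,hash)→6200, (E,merge)→8380, (C,nl)→32080 …(+1); best=3540 via (C,nl_idx)
  {ABDE}: card=18000; try (B,hash)→5920, (D,hash)→8710, (B,merge)→10870, (E,hash)→25160, (B,nl_idx)→25720, (D,merge)→51610 …(+4); best=5920 via (B,hash)
  {ABCD}: card=75000; try (B,hash)→7700, (D,hash)→20200, (C,hash)→25960, (B,merge)→36650, (B,nl_idx)→97800, (C,nl_idx)→222960 …(+5); best=7700 via (B,hash)
  {ACDE}: card=2500; try (D,hash)→4760, (C,hash)→7520, (E,hash)→8500, (D,merge)→8960, (C,nl_idx)→10220, (C,merge)→11770 …(+4); best=4760 via (D,hash)
  {ABCE}: card=15000; try (B,hash)→6440, (B,merge)→9890, (C,hash)→11990, (B,nl_idx)→22540, (E,hash)→22680, (C,nl_idx)→48190 …(+5); best=6440 via (B,hash)
  {ABCDE}: card=75000; try (B,hash)→9660, (D,hash)→22160, (C,hash)→27920, (B,merge)→38610, (E,hash)→85900, (B,nl_idx)→99760 …(+8); best=9660 via (B,hash)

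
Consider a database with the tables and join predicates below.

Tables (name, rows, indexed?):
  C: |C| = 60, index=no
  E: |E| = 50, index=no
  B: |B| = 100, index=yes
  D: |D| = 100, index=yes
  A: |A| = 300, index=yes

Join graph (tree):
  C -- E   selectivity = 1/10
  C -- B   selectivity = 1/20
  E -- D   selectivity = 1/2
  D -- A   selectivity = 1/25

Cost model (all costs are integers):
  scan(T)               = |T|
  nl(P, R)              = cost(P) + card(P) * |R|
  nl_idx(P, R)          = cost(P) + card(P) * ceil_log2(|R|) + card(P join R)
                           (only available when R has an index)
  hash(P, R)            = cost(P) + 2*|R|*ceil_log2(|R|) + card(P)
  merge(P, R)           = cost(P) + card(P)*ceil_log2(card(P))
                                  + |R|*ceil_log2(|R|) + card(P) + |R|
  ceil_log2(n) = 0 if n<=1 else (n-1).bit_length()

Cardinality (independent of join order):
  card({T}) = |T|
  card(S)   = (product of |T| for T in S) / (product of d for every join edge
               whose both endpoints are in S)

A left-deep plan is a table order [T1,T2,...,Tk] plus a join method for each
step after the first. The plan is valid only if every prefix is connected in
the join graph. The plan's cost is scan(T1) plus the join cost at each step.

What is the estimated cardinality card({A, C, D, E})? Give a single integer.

Tables in S: A(300), C(60), D(100), E(50)
Edges inside S: C-E(d=10), E-D(d=2), D-A(d=25)
numerator = 300 * 60 * 100 * 50 = 90000000
denominator = 10 * 2 * 25 = 500
card(S) = 90000000 / 500 = 180000

180000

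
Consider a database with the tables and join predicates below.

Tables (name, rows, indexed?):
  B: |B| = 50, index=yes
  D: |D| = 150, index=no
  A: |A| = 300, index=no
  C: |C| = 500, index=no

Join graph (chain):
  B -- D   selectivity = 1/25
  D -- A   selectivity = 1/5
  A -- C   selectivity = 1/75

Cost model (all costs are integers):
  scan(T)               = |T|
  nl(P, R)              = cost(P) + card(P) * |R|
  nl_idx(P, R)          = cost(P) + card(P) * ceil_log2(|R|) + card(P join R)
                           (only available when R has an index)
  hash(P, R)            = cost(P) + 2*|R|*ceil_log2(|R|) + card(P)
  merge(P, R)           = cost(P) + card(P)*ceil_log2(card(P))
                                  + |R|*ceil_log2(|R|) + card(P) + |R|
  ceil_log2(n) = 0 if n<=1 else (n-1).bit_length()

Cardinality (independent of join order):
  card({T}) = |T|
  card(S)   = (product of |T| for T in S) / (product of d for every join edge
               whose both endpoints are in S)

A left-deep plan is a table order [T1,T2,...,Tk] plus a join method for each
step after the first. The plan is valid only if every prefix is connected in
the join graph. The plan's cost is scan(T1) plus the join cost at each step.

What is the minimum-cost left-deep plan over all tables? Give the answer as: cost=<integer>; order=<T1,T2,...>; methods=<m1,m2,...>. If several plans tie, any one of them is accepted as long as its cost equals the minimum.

Selinger DP (subsets sized 1..n):
  {B}: scan cost=50, card=50
  {D}: scan cost=150, card=150
  {A}: scan cost=300, card=300
  {C}: scan cost=500, card=500
  {BD}: card=300; try (B,hash)→900, (B,nl_idx)→1350, (D,merge)→1750, (B,merge)→1850, (D,hash)→2500, (D,nl)→7550 …(+1); best=900 via (B,hash)
  {AD}: card=9000; try (D,hash)→3000, (A,merge)→4500, (D,merge)→4650, (A,hash)→5700, (A,nl)→45150, (D,nl)→45300; best=3000 via (D,hash)
  {AC}: card=2000; try (A,hash)→6400, (C,merge)→8300, (A,merge)→8500, (C,hash)→9600, (C,nl)→150300, (A,nl)→150500; best=6400 via (A,hash)
  {ABD}: card=18000; try (A,hash)→6600, (A,merge)→6900, (B,hash)→12600, (B,nl_idx)→75000, (A,nl)→90900, (B,merge)→138350 …(+1); best=6600 via (A,hash)
  {ACD}: card=60000; try (D,hash)→10800, (C,hash)→21000, (D,merge)→31750, (C,merge)→143000, (D,nl)→306400, (C,nl)→4503000; best=10800 via (D,hash)
  {ABCD}: card=120000; try (C,hash)→33600, (B,hash)→71400, (C,merge)→299600, (B,nl_idx)→490800, (B,merge)→1031150, (B,nl)→3010800 …(+1); best=33600 via (C,hash)

cost=33600; order=D,B,A,C; methods=hash,hash,hash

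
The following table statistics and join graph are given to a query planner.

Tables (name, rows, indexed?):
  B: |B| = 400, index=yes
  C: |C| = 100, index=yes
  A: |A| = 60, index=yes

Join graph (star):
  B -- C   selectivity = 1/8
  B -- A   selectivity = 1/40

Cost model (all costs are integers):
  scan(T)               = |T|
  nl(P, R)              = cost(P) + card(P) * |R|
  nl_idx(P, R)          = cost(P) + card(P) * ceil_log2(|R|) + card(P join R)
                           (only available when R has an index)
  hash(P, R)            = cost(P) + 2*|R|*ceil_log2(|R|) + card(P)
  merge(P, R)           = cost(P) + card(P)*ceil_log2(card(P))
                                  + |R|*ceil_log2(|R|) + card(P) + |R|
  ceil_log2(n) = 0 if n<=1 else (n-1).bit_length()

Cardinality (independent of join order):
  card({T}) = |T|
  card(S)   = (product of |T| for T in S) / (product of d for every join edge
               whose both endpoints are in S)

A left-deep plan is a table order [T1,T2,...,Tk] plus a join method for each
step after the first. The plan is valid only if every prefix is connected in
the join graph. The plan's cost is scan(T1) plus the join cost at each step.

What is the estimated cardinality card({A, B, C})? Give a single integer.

7500

Tables in S: A(60), B(400), C(100)
Edges inside S: B-C(d=8), B-A(d=40)
numerator = 60 * 400 * 100 = 2400000
denominator = 8 * 40 = 320
card(S) = 2400000 / 320 = 7500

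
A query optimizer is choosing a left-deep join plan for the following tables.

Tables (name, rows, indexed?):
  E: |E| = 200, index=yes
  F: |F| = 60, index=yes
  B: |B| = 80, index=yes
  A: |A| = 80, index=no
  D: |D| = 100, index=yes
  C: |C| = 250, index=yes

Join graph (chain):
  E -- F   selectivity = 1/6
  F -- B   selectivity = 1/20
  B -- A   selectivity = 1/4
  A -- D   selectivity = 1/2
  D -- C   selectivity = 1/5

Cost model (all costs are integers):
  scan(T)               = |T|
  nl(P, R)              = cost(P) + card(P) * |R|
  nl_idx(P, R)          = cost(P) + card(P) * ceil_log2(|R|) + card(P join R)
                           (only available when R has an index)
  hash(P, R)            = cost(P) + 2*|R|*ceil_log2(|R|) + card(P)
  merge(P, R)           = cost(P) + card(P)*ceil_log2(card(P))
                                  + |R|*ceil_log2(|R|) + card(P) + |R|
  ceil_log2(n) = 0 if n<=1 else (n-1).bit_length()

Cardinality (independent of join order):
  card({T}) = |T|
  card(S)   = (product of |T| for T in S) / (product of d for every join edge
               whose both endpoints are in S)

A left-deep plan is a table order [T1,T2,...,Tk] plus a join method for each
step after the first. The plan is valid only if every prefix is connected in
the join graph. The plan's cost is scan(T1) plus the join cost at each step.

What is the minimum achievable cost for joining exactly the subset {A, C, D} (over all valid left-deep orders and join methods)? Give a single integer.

8020

Selinger DP over subsets of {A,C,D}:
  {A}: scan cost=80, card=80
  {D}: scan cost=100, card=100
  {C}: scan cost=250, card=250
  {AD}: card=4000; try (A,hash)→1320, (D,merge)→1520, (A,merge)→1540, (D,hash)→1560, (D,nl_idx)→4640, (D,nl)→8080 …(+1); best=1320 via (A,hash)
  {CD}: card=5000; try (D,hash)→1900, (C,merge)→3150, (D,merge)→3300, (C,hash)→4200, (C,nl_idx)→5900, (D,nl_idx)→7000 …(+2); best=1900 via (D,hash)
  {ACD}: card=200000; try (A,hash)→8020, (C,hash)→9320, (C,merge)→55570, (A,merge)→72540, (C,nl_idx)→233320, (A,nl)→401900 …(+1); best=8020 via (A,hash)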